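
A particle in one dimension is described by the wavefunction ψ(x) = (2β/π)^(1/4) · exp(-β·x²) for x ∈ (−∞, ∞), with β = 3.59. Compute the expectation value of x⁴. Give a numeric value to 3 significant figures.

0.0145

⟨x⁴⟩ = ∫ x⁴·|ψ|² dx (integrals over the domain).
Gaussian moments: ∫x^(2j)·e^(−2βx²) dx = (2j−1)!!/(4β)^j · √(π/(2β)), odd powers integrate to 0; here √(π/(2β)) = 0.66147.
⟨x⁴⟩ = 0.014548.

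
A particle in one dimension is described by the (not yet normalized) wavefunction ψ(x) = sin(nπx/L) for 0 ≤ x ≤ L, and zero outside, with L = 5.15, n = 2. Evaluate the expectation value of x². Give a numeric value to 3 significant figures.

8.50

⟨x²⟩ = ∫ x²·|ψ|² dx / ∫|ψ|² dx (integrals over the domain).
With sin²θ = (1 − cos2θ)/2 on 0 ≤ x ≤ L: ∫sin²(nπx/L) dx = L/2, ∫x·sin²(nπx/L) dx = L²/4, ∫x²·sin²(nπx/L) dx = L³·(1/6 − 1/(4n²π²)); higher powers xᵏ the same way, integrating xᵏ·cos(2nπx/L) by parts.
State is unnormalized: ∫|ψ|² dx = 2.5750, and ∫ψ*·x²·ψ dx = 21.900, so ⟨x²⟩ = 21.900 / 2.5750.
⟨x²⟩ = 8.5049.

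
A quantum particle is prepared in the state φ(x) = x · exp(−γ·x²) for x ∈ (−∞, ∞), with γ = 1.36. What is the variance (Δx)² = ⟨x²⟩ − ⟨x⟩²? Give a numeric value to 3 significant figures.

Compute ⟨x⟩ and ⟨x²⟩ separately, then (Δx)² = ⟨x²⟩ − ⟨x⟩².
Expand each integrand as polynomial × e^(−2γx²) and use ∫x^(2j)·e^(−2γx²) dx = (2j−1)!!/(4γ)^j · √(π/(2γ)), odd powers → 0; here √(π/(2γ)) = 1.0747.
Normalization: ∫|φ|² dx = 0.19756.
⟨x⟩ = 0.0000 and ⟨x²⟩ = 0.55147.
(Δx)² = 0.55147 − (0.0000)² = 0.55147.

0.551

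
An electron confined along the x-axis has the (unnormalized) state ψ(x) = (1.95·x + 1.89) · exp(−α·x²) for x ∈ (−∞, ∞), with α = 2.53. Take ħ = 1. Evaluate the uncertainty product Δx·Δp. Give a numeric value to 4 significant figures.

Δx = √(⟨x²⟩−⟨x⟩²), Δp = √(⟨p²⟩−⟨p⟩²).
Expand each integrand as polynomial × e^(−2αx²) and use ∫x^(2j)·e^(−2αx²) dx = (2j−1)!!/(4α)^j · √(π/(2α)), odd powers → 0; here √(π/(2α)) = 0.78795. Differentiate with the product rule, d/dx e^(−αx²) = −2αx·e^(−αx²).
Normalization: ∫|ψ|² dx = 3.1107.
⟨x⟩ = 0.18450, ⟨x²⟩ = 0.11762 ⇒ Δx = 0.28911.
⟨p⟩ = 0.0000, ⟨p²⟩ = 3.0116 ⇒ Δp = 1.7354.
Δx·Δp = 0.50172.

0.5017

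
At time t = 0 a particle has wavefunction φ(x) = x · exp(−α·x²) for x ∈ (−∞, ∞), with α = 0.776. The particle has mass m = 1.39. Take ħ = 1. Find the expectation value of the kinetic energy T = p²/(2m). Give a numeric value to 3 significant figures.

T = −(ħ²/2m) d²/dx², so ⟨T⟩ = −(ħ²/2m) ∫ φ*·φ'' dx / ∫|φ|² dx; with m = 1.39.
Expand each integrand as polynomial × e^(−2αx²) and use ∫x^(2j)·e^(−2αx²) dx = (2j−1)!!/(4α)^j · √(π/(2α)), odd powers → 0; here √(π/(2α)) = 1.4228. Differentiate with the product rule, d/dx e^(−αx²) = −2αx·e^(−αx²).
State is unnormalized: ∫|φ|² dx = 0.45836, and ∫φ*·(−ħ²/2m · φ'') dx = 0.38384, so ⟨T⟩ = 0.38384 / 0.45836.
⟨T⟩ = 0.83741.

0.837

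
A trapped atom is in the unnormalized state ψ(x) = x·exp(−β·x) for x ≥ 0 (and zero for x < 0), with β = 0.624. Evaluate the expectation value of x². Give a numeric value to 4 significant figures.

7.705

⟨x²⟩ = ∫ x²·|ψ|² dx / ∫|ψ|² dx (integrals over the domain).
Every integrand reduces to terms xʲ·e^(−2βx) on [0, ∞); use ∫₀^∞ xʲ·e^(−2βx) dx = j!/(2β)^(j+1).
State is unnormalized: ∫|ψ|² dx = 1.0289, and ∫ψ*·x²·ψ dx = 7.9275, so ⟨x²⟩ = 7.9275 / 1.0289.
⟨x²⟩ = 7.7046.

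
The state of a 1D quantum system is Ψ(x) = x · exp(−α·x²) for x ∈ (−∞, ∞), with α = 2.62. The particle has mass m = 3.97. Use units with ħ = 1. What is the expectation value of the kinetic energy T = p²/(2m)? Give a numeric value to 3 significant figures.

0.990

T = −(ħ²/2m) d²/dx², so ⟨T⟩ = −(ħ²/2m) ∫ Ψ*·Ψ'' dx / ∫|Ψ|² dx; with m = 3.97.
Expand each integrand as polynomial × e^(−2αx²) and use ∫x^(2j)·e^(−2αx²) dx = (2j−1)!!/(4α)^j · √(π/(2α)), odd powers → 0; here √(π/(2α)) = 0.77430. Differentiate with the product rule, d/dx e^(−αx²) = −2αx·e^(−αx²).
State is unnormalized: ∫|Ψ|² dx = 0.073884, and ∫Ψ*·(−ħ²/2m · Ψ'') dx = 0.073139, so ⟨T⟩ = 0.073139 / 0.073884.
⟨T⟩ = 0.98992.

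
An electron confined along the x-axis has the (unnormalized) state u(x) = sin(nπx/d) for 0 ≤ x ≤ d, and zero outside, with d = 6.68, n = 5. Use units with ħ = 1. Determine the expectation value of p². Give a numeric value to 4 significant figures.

p² u = −ħ² d²u/dx²; ⟨p²⟩ = −ħ² ∫ u*·u'' dx / ∫|u|² dx.
d/dx sin(nπx/d) = (nπ/d)·cos(nπx/d) and d²/dx² sin(nπx/d) = −(nπ/d)²·sin(nπx/d); on 0 ≤ x ≤ d, ∫sin²(nπx/d) dx = d/2 and ∫sin(nπx/d)·cos(nπx/d) dx = 0.
State is unnormalized: ∫|u|² dx = 3.3400, and ∫u*·(−ħ² u'') dx = 18.469, so ⟨p²⟩ = 18.469 / 3.3400.
⟨p²⟩ = 5.5295.

5.530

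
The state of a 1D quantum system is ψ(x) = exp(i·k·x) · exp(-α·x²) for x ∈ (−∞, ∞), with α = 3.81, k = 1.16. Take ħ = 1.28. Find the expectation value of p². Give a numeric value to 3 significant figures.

p² ψ = −ħ² d²ψ/dx²; ⟨p²⟩ = −ħ² ∫ ψ*·ψ'' dx / ∫|ψ|² dx.
Gaussian moments: ∫x^(2j)·e^(−2αx²) dx = (2j−1)!!/(4α)^j · √(π/(2α)), odd powers integrate to 0; here √(π/(2α)) = 0.64209. Derivatives: ψ′ = (ik − 2αx)·ψ, ψ″ = ((ik − 2αx)² − 2α)·ψ; the odd-in-x pieces drop out.
State is unnormalized: ∫|ψ|² dx = 0.64209, and ∫ψ*·(−ħ² ψ'') dx = 5.4237, so ⟨p²⟩ = 5.4237 / 0.64209.
⟨p²⟩ = 8.4469.

8.45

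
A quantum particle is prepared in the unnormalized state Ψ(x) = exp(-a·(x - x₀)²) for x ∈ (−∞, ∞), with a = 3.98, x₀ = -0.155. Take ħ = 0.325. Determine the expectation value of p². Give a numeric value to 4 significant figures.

p² Ψ = −ħ² d²Ψ/dx²; ⟨p²⟩ = −ħ² ∫ Ψ*·Ψ'' dx / ∫|Ψ|² dx.
Gaussian moments (u = x − x₀): ∫u^(2j)·e^(−2au²) du = (2j−1)!!/(4a)^j · √(π/(2a)), odd powers integrate to 0; here √(π/(2a)) = 0.62823. Derivatives: d/dx e^(−au²) = −2au·e^(−au²), d²/dx² e^(−au²) = (4a²u² − 2a)·e^(−au²).
State is unnormalized: ∫|Ψ|² dx = 0.62823, and ∫Ψ*·(−ħ² Ψ'') dx = 0.26410, so ⟨p²⟩ = 0.26410 / 0.62823.
⟨p²⟩ = 0.42039.

0.4204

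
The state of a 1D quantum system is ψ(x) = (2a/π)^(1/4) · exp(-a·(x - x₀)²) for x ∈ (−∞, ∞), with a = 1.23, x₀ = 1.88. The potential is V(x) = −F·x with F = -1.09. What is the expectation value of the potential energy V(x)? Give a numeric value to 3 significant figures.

⟨V⟩ = ∫ V(x)·|ψ|² dx.
Gaussian moments (u = x − x₀): ∫u^(2j)·e^(−2au²) du = (2j−1)!!/(4a)^j · √(π/(2a)), odd powers integrate to 0; here √(π/(2a)) = 1.1301.
⟨V⟩ = 2.0492.

2.05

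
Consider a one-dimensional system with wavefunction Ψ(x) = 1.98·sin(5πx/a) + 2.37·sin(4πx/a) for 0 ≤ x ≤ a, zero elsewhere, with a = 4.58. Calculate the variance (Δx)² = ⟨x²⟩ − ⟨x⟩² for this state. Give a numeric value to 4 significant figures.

0.8778

Compute ⟨x⟩ and ⟨x²⟩ separately, then (Δx)² = ⟨x²⟩ − ⟨x⟩².
On 0 ≤ x ≤ a (j ≠ l): ∫sin²(jπx/a) dx = a/2, ∫sin(jπx/a)·sin(lπx/a) dx = 0; diagonal moments ∫x·sin²(jπx/a) dx = a²/4, ∫x²·sin²(jπx/a) dx = a³·(1/6 − 1/(4j²π²)); cross terms ∫x·sin(jπx/a)·sin(lπx/a) dx = 0 for j + l even and −4jla²/(π²(j² − l²)²) for j + l odd, ∫x²·sin(jπx/a)·sin(lπx/a) dx = (−1)^(j+l)·4jla³/(π²(j² − l²)²); higher powers the same way via product-to-sum and parts.
Normalization: ∫|Ψ|² dx = 21.840.
⟨x⟩ = 1.3880 and ⟨x²⟩ = 2.8043.
(Δx)² = 2.8043 − (1.3880)² = 0.87779.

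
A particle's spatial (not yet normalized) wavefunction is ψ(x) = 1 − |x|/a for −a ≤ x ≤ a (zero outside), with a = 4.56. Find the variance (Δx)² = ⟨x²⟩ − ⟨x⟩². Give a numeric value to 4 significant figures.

Compute ⟨x⟩ and ⟨x²⟩ separately, then (Δx)² = ⟨x²⟩ − ⟨x⟩².
ψ is even, so ∫ over [−a, a] = 2∫₀ᵃ with ψ = 1 − x/a there: ∫₀ᵃ (1 − x/a)² dx = a/3, ∫₀ᵃ x²(1 − x/a)² dx = a³/30, ∫₀ᵃ x⁴(1 − x/a)² dx = a⁵/105.
Normalization: ∫|ψ|² dx = 3.0400.
⟨x⟩ = 0.0000 and ⟨x²⟩ = 2.0794.
(Δx)² = 2.0794 − (0.0000)² = 2.0794.

2.079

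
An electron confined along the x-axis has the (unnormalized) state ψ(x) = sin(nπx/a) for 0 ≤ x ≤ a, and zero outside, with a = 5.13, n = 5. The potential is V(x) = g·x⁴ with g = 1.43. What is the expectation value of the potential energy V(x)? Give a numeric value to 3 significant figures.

⟨V⟩ = ∫ V(x)·|ψ|² dx / ∫|ψ|² dx.
With sin²θ = (1 − cos2θ)/2 on 0 ≤ x ≤ a: ∫sin²(nπx/a) dx = a/2, ∫x·sin²(nπx/a) dx = a²/4, ∫x²·sin²(nπx/a) dx = a³·(1/6 − 1/(4n²π²)); higher powers xᵏ the same way, integrating xᵏ·cos(2nπx/a) by parts.
State is unnormalized: ∫|ψ|² dx = 2.5650, and ∫ψ*·V(x)·ψ dx = 497.84, so ⟨V⟩ = 497.84 / 2.5650.
⟨V⟩ = 194.09.

194.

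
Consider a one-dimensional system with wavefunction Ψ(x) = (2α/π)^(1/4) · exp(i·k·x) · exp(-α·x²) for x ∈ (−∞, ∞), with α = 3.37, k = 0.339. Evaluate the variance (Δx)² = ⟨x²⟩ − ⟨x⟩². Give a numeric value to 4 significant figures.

Compute ⟨x⟩ and ⟨x²⟩ separately, then (Δx)² = ⟨x²⟩ − ⟨x⟩².
Gaussian moments: ∫x^(2j)·e^(−2αx²) dx = (2j−1)!!/(4α)^j · √(π/(2α)), odd powers integrate to 0; here √(π/(2α)) = 0.68272.
⟨x⟩ = 0.0000 and ⟨x²⟩ = 0.074184.
(Δx)² = 0.074184 − (0.0000)² = 0.074184.

0.07418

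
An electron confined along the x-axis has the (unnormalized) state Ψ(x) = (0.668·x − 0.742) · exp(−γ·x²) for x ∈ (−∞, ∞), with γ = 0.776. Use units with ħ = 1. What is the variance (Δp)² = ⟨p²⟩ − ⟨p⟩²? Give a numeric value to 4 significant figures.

Compute ⟨p⟩ and ⟨p²⟩ separately; (Δp)² = ⟨p²⟩ − ⟨p⟩².
Expand each integrand as polynomial × e^(−2γx²) and use ∫x^(2j)·e^(−2γx²) dx = (2j−1)!!/(4γ)^j · √(π/(2γ)), odd powers → 0; here √(π/(2γ)) = 1.4228. Differentiate with the product rule, d/dx e^(−γx²) = −2γx·e^(−γx²).
Normalization: ∫|Ψ|² dx = 0.98785.
⟨p⟩ = 0.0000 and ⟨p²⟩ = 1.0973.
(Δp)² = 1.0973 − (0.0000)² = 1.0973.

1.097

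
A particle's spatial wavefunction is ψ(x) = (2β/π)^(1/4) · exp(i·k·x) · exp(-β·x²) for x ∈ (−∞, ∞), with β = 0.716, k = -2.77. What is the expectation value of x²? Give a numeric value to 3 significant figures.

⟨x²⟩ = ∫ x²·|ψ|² dx (integrals over the domain).
Gaussian moments: ∫x^(2j)·e^(−2βx²) dx = (2j−1)!!/(4β)^j · √(π/(2β)), odd powers integrate to 0; here √(π/(2β)) = 1.4812.
⟨x²⟩ = 0.34916.

0.349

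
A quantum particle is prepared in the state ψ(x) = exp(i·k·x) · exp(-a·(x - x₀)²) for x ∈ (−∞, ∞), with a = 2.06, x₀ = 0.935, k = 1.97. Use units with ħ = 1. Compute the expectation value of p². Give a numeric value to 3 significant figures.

p² ψ = −ħ² d²ψ/dx²; ⟨p²⟩ = −ħ² ∫ ψ*·ψ'' dx / ∫|ψ|² dx.
Gaussian moments (u = x − x₀): ∫u^(2j)·e^(−2au²) du = (2j−1)!!/(4a)^j · √(π/(2a)), odd powers integrate to 0; here √(π/(2a)) = 0.87323. Derivatives: ψ′ = (ik − 2au)·ψ, ψ″ = ((ik − 2au)² − 2a)·ψ; the odd-in-u pieces drop out.
State is unnormalized: ∫|ψ|² dx = 0.87323, and ∫ψ*·(−ħ² ψ'') dx = 5.1877, so ⟨p²⟩ = 5.1877 / 0.87323.
⟨p²⟩ = 5.9409.

5.94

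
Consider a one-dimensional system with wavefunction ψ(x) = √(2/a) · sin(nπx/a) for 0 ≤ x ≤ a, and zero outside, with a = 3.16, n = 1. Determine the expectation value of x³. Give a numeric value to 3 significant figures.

⟨x³⟩ = ∫ x³·|ψ|² dx (integrals over the domain).
With sin²θ = (1 − cos2θ)/2 on 0 ≤ x ≤ a: ∫sin²(nπx/a) dx = a/2, ∫x·sin²(nπx/a) dx = a²/4, ∫x²·sin²(nπx/a) dx = a³·(1/6 − 1/(4n²π²)); higher powers xᵏ the same way, integrating xᵏ·cos(2nπx/a) by parts.
⟨x³⟩ = 5.4908.

5.49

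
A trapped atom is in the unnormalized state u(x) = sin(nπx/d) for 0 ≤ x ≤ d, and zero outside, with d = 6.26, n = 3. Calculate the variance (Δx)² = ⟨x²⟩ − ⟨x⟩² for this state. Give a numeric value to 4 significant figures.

Compute ⟨x⟩ and ⟨x²⟩ separately, then (Δx)² = ⟨x²⟩ − ⟨x⟩².
With sin²θ = (1 − cos2θ)/2 on 0 ≤ x ≤ d: ∫sin²(nπx/d) dx = d/2, ∫x·sin²(nπx/d) dx = d²/4, ∫x²·sin²(nπx/d) dx = d³·(1/6 − 1/(4n²π²)); higher powers xᵏ the same way, integrating xᵏ·cos(2nπx/d) by parts.
Normalization: ∫|u|² dx = 3.1300.
⟨x⟩ = 3.1300 and ⟨x²⟩ = 12.842.
(Δx)² = 12.842 − (3.1300)² = 3.0450.

3.045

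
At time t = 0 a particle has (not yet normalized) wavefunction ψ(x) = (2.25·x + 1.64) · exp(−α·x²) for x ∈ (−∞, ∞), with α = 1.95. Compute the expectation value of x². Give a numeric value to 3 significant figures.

⟨x²⟩ = ∫ x²·|ψ|² dx / ∫|ψ|² dx (integrals over the domain).
Expand each integrand as polynomial × e^(−2αx²) and use ∫x^(2j)·e^(−2αx²) dx = (2j−1)!!/(4α)^j · √(π/(2α)), odd powers → 0; here √(π/(2α)) = 0.89752.
State is unnormalized: ∫|ψ|² dx = 2.9965, and ∫ψ*·x²·ψ dx = 0.53353, so ⟨x²⟩ = 0.53353 / 2.9965.
⟨x²⟩ = 0.17805.

0.178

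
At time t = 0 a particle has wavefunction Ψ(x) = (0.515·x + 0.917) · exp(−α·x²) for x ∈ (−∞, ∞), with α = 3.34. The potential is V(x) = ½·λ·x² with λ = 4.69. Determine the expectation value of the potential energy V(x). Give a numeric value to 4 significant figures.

⟨V⟩ = ∫ V(x)·|Ψ|² dx / ∫|Ψ|² dx.
Expand each integrand as polynomial × e^(−2αx²) and use ∫x^(2j)·e^(−2αx²) dx = (2j−1)!!/(4α)^j · √(π/(2α)), odd powers → 0; here √(π/(2α)) = 0.68578.
State is unnormalized: ∫|Ψ|² dx = 0.59028, and ∫Ψ*·V(x)·Ψ dx = 0.10839, so ⟨V⟩ = 0.10839 / 0.59028.
⟨V⟩ = 0.18362.

0.1836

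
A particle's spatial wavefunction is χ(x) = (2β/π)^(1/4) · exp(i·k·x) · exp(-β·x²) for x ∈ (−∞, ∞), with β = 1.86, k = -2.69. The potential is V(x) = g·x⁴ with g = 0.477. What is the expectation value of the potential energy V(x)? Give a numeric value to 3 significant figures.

0.0259

⟨V⟩ = ∫ V(x)·|χ|² dx.
Gaussian moments: ∫x^(2j)·e^(−2βx²) dx = (2j−1)!!/(4β)^j · √(π/(2β)), odd powers integrate to 0; here √(π/(2β)) = 0.91897.
⟨V⟩ = 0.025852.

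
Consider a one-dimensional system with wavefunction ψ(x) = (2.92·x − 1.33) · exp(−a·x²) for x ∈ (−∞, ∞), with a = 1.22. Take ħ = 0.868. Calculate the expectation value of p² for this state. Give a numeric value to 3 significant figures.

1.83

p² ψ = −ħ² d²ψ/dx²; ⟨p²⟩ = −ħ² ∫ ψ*·ψ'' dx / ∫|ψ|² dx.
Expand each integrand as polynomial × e^(−2ax²) and use ∫x^(2j)·e^(−2ax²) dx = (2j−1)!!/(4a)^j · √(π/(2a)), odd powers → 0; here √(π/(2a)) = 1.1347. Differentiate with the product rule, d/dx e^(−ax²) = −2ax·e^(−ax²).
State is unnormalized: ∫|ψ|² dx = 3.9897, and ∫ψ*·(−ħ² ψ'') dx = 7.3119, so ⟨p²⟩ = 7.3119 / 3.9897.
⟨p²⟩ = 1.8327.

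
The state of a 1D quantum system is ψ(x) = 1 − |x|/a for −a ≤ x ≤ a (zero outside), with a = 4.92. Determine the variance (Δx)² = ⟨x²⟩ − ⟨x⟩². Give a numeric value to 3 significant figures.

Compute ⟨x⟩ and ⟨x²⟩ separately, then (Δx)² = ⟨x²⟩ − ⟨x⟩².
ψ is even, so ∫ over [−a, a] = 2∫₀ᵃ with ψ = 1 − x/a there: ∫₀ᵃ (1 − x/a)² dx = a/3, ∫₀ᵃ x²(1 − x/a)² dx = a³/30, ∫₀ᵃ x⁴(1 − x/a)² dx = a⁵/105.
Normalization: ∫|ψ|² dx = 3.2800.
⟨x⟩ = 0.0000 and ⟨x²⟩ = 2.4206.
(Δx)² = 2.4206 − (0.0000)² = 2.4206.

2.42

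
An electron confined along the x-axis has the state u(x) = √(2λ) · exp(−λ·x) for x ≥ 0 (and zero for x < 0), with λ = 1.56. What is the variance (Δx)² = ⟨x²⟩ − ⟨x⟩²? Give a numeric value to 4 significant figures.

0.1027

Compute ⟨x⟩ and ⟨x²⟩ separately, then (Δx)² = ⟨x²⟩ − ⟨x⟩².
Every integrand reduces to terms xʲ·e^(−2λx) on [0, ∞); use ∫₀^∞ xʲ·e^(−2λx) dx = j!/(2λ)^(j+1).
⟨x⟩ = 0.32051 and ⟨x²⟩ = 0.20546.
(Δx)² = 0.20546 − (0.32051)² = 0.10273.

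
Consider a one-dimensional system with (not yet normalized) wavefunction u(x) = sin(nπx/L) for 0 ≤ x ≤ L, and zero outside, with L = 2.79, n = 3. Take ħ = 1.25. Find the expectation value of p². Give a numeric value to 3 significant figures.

p² u = −ħ² d²u/dx²; ⟨p²⟩ = −ħ² ∫ u*·u'' dx / ∫|u|² dx.
d/dx sin(nπx/L) = (nπ/L)·cos(nπx/L) and d²/dx² sin(nπx/L) = −(nπ/L)²·sin(nπx/L); on 0 ≤ x ≤ L, ∫sin²(nπx/L) dx = L/2 and ∫sin(nπx/L)·cos(nπx/L) dx = 0.
State is unnormalized: ∫|u|² dx = 1.3950, and ∫u*·(−ħ² u'') dx = 24.873, so ⟨p²⟩ = 24.873 / 1.3950.
⟨p²⟩ = 17.830.

17.8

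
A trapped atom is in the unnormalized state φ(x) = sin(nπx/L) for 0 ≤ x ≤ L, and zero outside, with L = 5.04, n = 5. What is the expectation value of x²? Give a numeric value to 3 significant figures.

⟨x²⟩ = ∫ x²·|φ|² dx / ∫|φ|² dx (integrals over the domain).
With sin²θ = (1 − cos2θ)/2 on 0 ≤ x ≤ L: ∫sin²(nπx/L) dx = L/2, ∫x·sin²(nπx/L) dx = L²/4, ∫x²·sin²(nπx/L) dx = L³·(1/6 − 1/(4n²π²)); higher powers xᵏ the same way, integrating xᵏ·cos(2nπx/L) by parts.
State is unnormalized: ∫|φ|² dx = 2.5200, and ∫φ*·x²·φ dx = 21.208, so ⟨x²⟩ = 21.208 / 2.5200.
⟨x²⟩ = 8.4157.

8.42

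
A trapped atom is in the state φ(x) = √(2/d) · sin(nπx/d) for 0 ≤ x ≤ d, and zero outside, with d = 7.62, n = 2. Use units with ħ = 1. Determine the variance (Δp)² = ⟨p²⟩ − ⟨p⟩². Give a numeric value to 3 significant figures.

0.680

Compute ⟨p⟩ and ⟨p²⟩ separately; (Δp)² = ⟨p²⟩ − ⟨p⟩².
d/dx sin(nπx/d) = (nπ/d)·cos(nπx/d) and d²/dx² sin(nπx/d) = −(nπ/d)²·sin(nπx/d); on 0 ≤ x ≤ d, ∫sin²(nπx/d) dx = d/2 and ∫sin(nπx/d)·cos(nπx/d) dx = 0.
⟨p⟩ = 0.0000 and ⟨p²⟩ = 0.67991.
(Δp)² = 0.67991 − (0.0000)² = 0.67991.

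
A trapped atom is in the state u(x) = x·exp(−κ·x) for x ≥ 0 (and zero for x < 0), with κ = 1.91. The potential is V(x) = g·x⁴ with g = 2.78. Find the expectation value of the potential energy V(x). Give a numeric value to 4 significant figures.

4.700

⟨V⟩ = ∫ V(x)·|u|² dx / ∫|u|² dx.
Every integrand reduces to terms xʲ·e^(−2κx) on [0, ∞); use ∫₀^∞ xʲ·e^(−2κx) dx = j!/(2κ)^(j+1).
State is unnormalized: ∫|u|² dx = 0.035879, and ∫u*·V(x)·u dx = 0.16863, so ⟨V⟩ = 0.16863 / 0.035879.
⟨V⟩ = 4.7000.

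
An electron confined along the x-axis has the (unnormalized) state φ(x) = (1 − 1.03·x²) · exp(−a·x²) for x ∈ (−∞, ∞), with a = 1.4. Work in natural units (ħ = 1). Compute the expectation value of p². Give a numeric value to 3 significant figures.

3.06

p² φ = −ħ² d²φ/dx²; ⟨p²⟩ = −ħ² ∫ φ*·φ'' dx / ∫|φ|² dx.
Expand each integrand as polynomial × e^(−2ax²) and use ∫x^(2j)·e^(−2ax²) dx = (2j−1)!!/(4a)^j · √(π/(2a)), odd powers → 0; here √(π/(2a)) = 1.0592. Differentiate with the product rule, d/dx e^(−ax²) = −2ax·e^(−ax²).
State is unnormalized: ∫|φ|² dx = 0.77710, and ∫φ*·(−ħ² φ'') dx = 2.3796, so ⟨p²⟩ = 2.3796 / 0.77710.
⟨p²⟩ = 3.0622.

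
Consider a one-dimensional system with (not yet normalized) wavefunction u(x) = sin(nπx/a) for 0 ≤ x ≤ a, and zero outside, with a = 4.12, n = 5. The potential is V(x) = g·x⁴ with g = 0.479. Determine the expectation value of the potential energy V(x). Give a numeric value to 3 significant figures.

27.0

⟨V⟩ = ∫ V(x)·|u|² dx / ∫|u|² dx.
With sin²θ = (1 − cos2θ)/2 on 0 ≤ x ≤ a: ∫sin²(nπx/a) dx = a/2, ∫x·sin²(nπx/a) dx = a²/4, ∫x²·sin²(nπx/a) dx = a³·(1/6 − 1/(4n²π²)); higher powers xᵏ the same way, integrating xᵏ·cos(2nπx/a) by parts.
State is unnormalized: ∫|u|² dx = 2.0600, and ∫u*·V(x)·u dx = 55.717, so ⟨V⟩ = 55.717 / 2.0600.
⟨V⟩ = 27.047.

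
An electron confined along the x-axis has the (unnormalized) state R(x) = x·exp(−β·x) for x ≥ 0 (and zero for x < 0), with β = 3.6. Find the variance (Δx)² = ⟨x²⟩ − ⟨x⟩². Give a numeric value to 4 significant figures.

0.05787

Compute ⟨x⟩ and ⟨x²⟩ separately, then (Δx)² = ⟨x²⟩ − ⟨x⟩².
Every integrand reduces to terms xʲ·e^(−2βx) on [0, ∞); use ∫₀^∞ xʲ·e^(−2βx) dx = j!/(2β)^(j+1).
Normalization: ∫|R|² dx = 0.0053584.
⟨x⟩ = 0.41667 and ⟨x²⟩ = 0.23148.
(Δx)² = 0.23148 − (0.41667)² = 0.057870.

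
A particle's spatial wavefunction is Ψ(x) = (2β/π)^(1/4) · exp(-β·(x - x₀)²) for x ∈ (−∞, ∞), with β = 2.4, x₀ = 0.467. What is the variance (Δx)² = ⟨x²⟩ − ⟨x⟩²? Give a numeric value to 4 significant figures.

0.1042

Compute ⟨x⟩ and ⟨x²⟩ separately, then (Δx)² = ⟨x²⟩ − ⟨x⟩².
Gaussian moments (u = x − x₀): ∫u^(2j)·e^(−2βu²) du = (2j−1)!!/(4β)^j · √(π/(2β)), odd powers integrate to 0; here √(π/(2β)) = 0.80901.
⟨x⟩ = 0.46700 and ⟨x²⟩ = 0.32226.
(Δx)² = 0.32226 − (0.46700)² = 0.10417.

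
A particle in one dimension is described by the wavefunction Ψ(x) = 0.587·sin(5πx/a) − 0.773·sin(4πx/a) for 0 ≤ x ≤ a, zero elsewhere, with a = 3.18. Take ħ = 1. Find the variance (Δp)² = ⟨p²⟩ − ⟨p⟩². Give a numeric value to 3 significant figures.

Compute ⟨p⟩ and ⟨p²⟩ separately; (Δp)² = ⟨p²⟩ − ⟨p⟩².
d²/dx² sin(jπx/a) = −(jπ/a)²·sin(jπx/a); on 0 ≤ x ≤ a, ∫sin²(jπx/a) dx = a/2 and ∫sin(jπx/a)·sin(lπx/a) dx = 0 for j ≠ l, so only diagonal terms survive in ∫|Ψ|² and ∫Ψ·Ψ″; ∫Ψ·Ψ′ dx = [Ψ²/2] between the walls = 0.
Normalization: ∫|Ψ|² dx = 1.4979.
⟨p⟩ = 0.0000 and ⟨p²⟩ = 18.829.
(Δp)² = 18.829 − (0.0000)² = 18.829.

18.8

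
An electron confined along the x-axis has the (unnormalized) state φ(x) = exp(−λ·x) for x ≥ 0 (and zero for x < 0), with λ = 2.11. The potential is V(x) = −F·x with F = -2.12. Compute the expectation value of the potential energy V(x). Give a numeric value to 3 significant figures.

0.502

⟨V⟩ = ∫ V(x)·|φ|² dx / ∫|φ|² dx.
Every integrand reduces to terms xʲ·e^(−2λx) on [0, ∞); use ∫₀^∞ xʲ·e^(−2λx) dx = j!/(2λ)^(j+1).
State is unnormalized: ∫|φ|² dx = 0.23697, and ∫φ*·V(x)·φ dx = 0.11904, so ⟨V⟩ = 0.11904 / 0.23697.
⟨V⟩ = 0.50237.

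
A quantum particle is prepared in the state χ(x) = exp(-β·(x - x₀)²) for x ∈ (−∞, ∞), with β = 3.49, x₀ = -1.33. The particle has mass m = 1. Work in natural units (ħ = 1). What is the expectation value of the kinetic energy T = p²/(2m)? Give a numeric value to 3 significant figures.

1.75

T = −(ħ²/2m) d²/dx², so ⟨T⟩ = −(ħ²/2m) ∫ χ*·χ'' dx / ∫|χ|² dx; with m = 1.
Gaussian moments (u = x − x₀): ∫u^(2j)·e^(−2βu²) du = (2j−1)!!/(4β)^j · √(π/(2β)), odd powers integrate to 0; here √(π/(2β)) = 0.67088. Derivatives: d/dx e^(−βu²) = −2βu·e^(−βu²), d²/dx² e^(−βu²) = (4β²u² − 2β)·e^(−βu²).
State is unnormalized: ∫|χ|² dx = 0.67088, and ∫χ*·(−ħ²/2m · χ'') dx = 1.1707, so ⟨T⟩ = 1.1707 / 0.67088.
⟨T⟩ = 1.7450.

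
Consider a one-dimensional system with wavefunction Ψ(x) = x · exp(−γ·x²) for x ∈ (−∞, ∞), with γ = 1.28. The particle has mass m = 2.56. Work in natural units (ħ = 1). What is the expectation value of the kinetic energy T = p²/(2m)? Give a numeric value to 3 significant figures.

T = −(ħ²/2m) d²/dx², so ⟨T⟩ = −(ħ²/2m) ∫ Ψ*·Ψ'' dx / ∫|Ψ|² dx; with m = 2.56.
Expand each integrand as polynomial × e^(−2γx²) and use ∫x^(2j)·e^(−2γx²) dx = (2j−1)!!/(4γ)^j · √(π/(2γ)), odd powers → 0; here √(π/(2γ)) = 1.1078. Differentiate with the product rule, d/dx e^(−γx²) = −2γx·e^(−γx²).
State is unnormalized: ∫|Ψ|² dx = 0.21636, and ∫Ψ*·(−ħ²/2m · Ψ'') dx = 0.16227, so ⟨T⟩ = 0.16227 / 0.21636.
⟨T⟩ = 0.75000.

0.750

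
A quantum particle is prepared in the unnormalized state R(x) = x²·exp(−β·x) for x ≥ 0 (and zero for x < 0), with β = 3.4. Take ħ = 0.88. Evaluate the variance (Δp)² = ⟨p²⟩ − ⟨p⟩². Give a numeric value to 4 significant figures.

2.984

Compute ⟨p⟩ and ⟨p²⟩ separately; (Δp)² = ⟨p²⟩ − ⟨p⟩².
Differentiate x²·exp(−β·x) with the product rule; every integrand then reduces to terms xʲ·e^(−2βx) on [0, ∞), with ∫₀^∞ xʲ·e^(−2βx) dx = j!/(2β)^(j+1).
Normalization: ∫|R|² dx = 0.0016507.
⟨p⟩ = 0.0000 and ⟨p²⟩ = 2.9840.
(Δp)² = 2.9840 − (0.0000)² = 2.9840.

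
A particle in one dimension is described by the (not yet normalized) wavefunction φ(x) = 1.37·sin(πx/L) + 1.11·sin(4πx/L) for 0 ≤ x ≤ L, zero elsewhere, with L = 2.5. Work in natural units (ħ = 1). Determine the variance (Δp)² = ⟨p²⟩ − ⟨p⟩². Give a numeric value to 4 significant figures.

Compute ⟨p⟩ and ⟨p²⟩ separately; (Δp)² = ⟨p²⟩ − ⟨p⟩².
d²/dx² sin(jπx/L) = −(jπ/L)²·sin(jπx/L); on 0 ≤ x ≤ L, ∫sin²(jπx/L) dx = L/2 and ∫sin(jπx/L)·sin(lπx/L) dx = 0 for j ≠ l, so only diagonal terms survive in ∫|φ|² and ∫φ·φ″; ∫φ·φ′ dx = [φ²/2] between the walls = 0.
Normalization: ∫|φ|² dx = 3.8863.
⟨p⟩ = 0.0000 and ⟨p²⟩ = 10.966.
(Δp)² = 10.966 − (0.0000)² = 10.966.

10.97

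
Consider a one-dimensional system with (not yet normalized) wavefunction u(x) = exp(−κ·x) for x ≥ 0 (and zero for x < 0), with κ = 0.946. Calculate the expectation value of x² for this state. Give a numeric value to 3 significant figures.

0.559

⟨x²⟩ = ∫ x²·|u|² dx / ∫|u|² dx (integrals over the domain).
Every integrand reduces to terms xʲ·e^(−2κx) on [0, ∞); use ∫₀^∞ xʲ·e^(−2κx) dx = j!/(2κ)^(j+1).
State is unnormalized: ∫|u|² dx = 0.52854, and ∫u*·x²·u dx = 0.29530, so ⟨x²⟩ = 0.29530 / 0.52854.
⟨x²⟩ = 0.55871.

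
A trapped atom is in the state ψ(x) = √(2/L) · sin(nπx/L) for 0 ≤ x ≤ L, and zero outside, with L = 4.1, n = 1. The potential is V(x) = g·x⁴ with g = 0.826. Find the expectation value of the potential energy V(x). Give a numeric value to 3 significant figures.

⟨V⟩ = ∫ V(x)·|ψ|² dx.
With sin²θ = (1 − cos2θ)/2 on 0 ≤ x ≤ L: ∫sin²(nπx/L) dx = L/2, ∫x·sin²(nπx/L) dx = L²/4, ∫x²·sin²(nπx/L) dx = L³·(1/6 − 1/(4n²π²)); higher powers xᵏ the same way, integrating xᵏ·cos(2nπx/L) by parts.
⟨V⟩ = 26.627.

26.6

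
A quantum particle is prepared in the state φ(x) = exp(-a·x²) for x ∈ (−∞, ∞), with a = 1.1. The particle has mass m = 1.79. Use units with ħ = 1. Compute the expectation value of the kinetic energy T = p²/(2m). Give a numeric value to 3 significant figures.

0.307

T = −(ħ²/2m) d²/dx², so ⟨T⟩ = −(ħ²/2m) ∫ φ*·φ'' dx / ∫|φ|² dx; with m = 1.79.
Gaussian moments: ∫x^(2j)·e^(−2ax²) dx = (2j−1)!!/(4a)^j · √(π/(2a)), odd powers integrate to 0; here √(π/(2a)) = 1.1950. Derivatives: d/dx e^(−ax²) = −2ax·e^(−ax²), d²/dx² e^(−ax²) = (4a²x² − 2a)·e^(−ax²).
State is unnormalized: ∫|φ|² dx = 1.1950, and ∫φ*·(−ħ²/2m · φ'') dx = 0.36718, so ⟨T⟩ = 0.36718 / 1.1950.
⟨T⟩ = 0.30726.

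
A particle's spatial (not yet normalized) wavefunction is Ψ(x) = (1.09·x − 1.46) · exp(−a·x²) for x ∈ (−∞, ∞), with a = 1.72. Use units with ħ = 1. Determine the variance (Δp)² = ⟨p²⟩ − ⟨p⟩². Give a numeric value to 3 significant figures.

Compute ⟨p⟩ and ⟨p²⟩ separately; (Δp)² = ⟨p²⟩ − ⟨p⟩².
Expand each integrand as polynomial × e^(−2ax²) and use ∫x^(2j)·e^(−2ax²) dx = (2j−1)!!/(4a)^j · √(π/(2a)), odd powers → 0; here √(π/(2a)) = 0.95564. Differentiate with the product rule, d/dx e^(−ax²) = −2ax·e^(−ax²).
Normalization: ∫|Ψ|² dx = 2.2021.
⟨p⟩ = 0.0000 and ⟨p²⟩ = 1.9778.
(Δp)² = 1.9778 − (0.0000)² = 1.9778.

1.98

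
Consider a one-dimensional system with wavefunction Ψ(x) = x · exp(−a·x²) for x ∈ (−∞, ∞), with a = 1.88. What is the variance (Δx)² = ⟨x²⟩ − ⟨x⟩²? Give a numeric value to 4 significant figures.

Compute ⟨x⟩ and ⟨x²⟩ separately, then (Δx)² = ⟨x²⟩ − ⟨x⟩².
Expand each integrand as polynomial × e^(−2ax²) and use ∫x^(2j)·e^(−2ax²) dx = (2j−1)!!/(4a)^j · √(π/(2a)), odd powers → 0; here √(π/(2a)) = 0.91407.
Normalization: ∫|Ψ|² dx = 0.12155.
⟨x⟩ = 0.0000 and ⟨x²⟩ = 0.39894.
(Δx)² = 0.39894 − (0.0000)² = 0.39894.

0.3989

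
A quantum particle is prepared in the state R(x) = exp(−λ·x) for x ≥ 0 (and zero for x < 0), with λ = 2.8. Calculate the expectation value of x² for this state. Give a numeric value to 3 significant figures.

⟨x²⟩ = ∫ x²·|R|² dx / ∫|R|² dx (integrals over the domain).
Every integrand reduces to terms xʲ·e^(−2λx) on [0, ∞); use ∫₀^∞ xʲ·e^(−2λx) dx = j!/(2λ)^(j+1).
State is unnormalized: ∫|R|² dx = 0.17857, and ∫R*·x²·R dx = 0.011388, so ⟨x²⟩ = 0.011388 / 0.17857.
⟨x²⟩ = 0.063776.

0.0638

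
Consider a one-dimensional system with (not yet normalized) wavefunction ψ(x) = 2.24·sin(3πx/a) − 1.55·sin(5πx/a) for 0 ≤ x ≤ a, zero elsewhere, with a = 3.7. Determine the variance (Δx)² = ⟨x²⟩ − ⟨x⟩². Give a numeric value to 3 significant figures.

0.471

Compute ⟨x⟩ and ⟨x²⟩ separately, then (Δx)² = ⟨x²⟩ − ⟨x⟩².
On 0 ≤ x ≤ a (j ≠ l): ∫sin²(jπx/a) dx = a/2, ∫sin(jπx/a)·sin(lπx/a) dx = 0; diagonal moments ∫x·sin²(jπx/a) dx = a²/4, ∫x²·sin²(jπx/a) dx = a³·(1/6 − 1/(4j²π²)); cross terms ∫x·sin(jπx/a)·sin(lπx/a) dx = 0 for j + l even and −4jla²/(π²(j² − l²)²) for j + l odd, ∫x²·sin(jπx/a)·sin(lπx/a) dx = (−1)^(j+l)·4jla³/(π²(j² − l²)²); higher powers the same way via product-to-sum and parts.
Normalization: ∫|ψ|² dx = 13.727.
⟨x⟩ = 1.8500 and ⟨x²⟩ = 3.8938.
(Δx)² = 3.8938 − (1.8500)² = 0.47126.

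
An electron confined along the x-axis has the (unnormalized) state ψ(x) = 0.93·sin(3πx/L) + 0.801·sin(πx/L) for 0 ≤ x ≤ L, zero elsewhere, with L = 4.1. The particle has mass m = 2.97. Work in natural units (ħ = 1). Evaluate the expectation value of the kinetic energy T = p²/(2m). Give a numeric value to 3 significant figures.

0.553

T = −(ħ²/2m) d²/dx², so ⟨T⟩ = −(ħ²/2m) ∫ ψ*·ψ'' dx / ∫|ψ|² dx; with m = 2.97.
d²/dx² sin(jπx/L) = −(jπ/L)²·sin(jπx/L); on 0 ≤ x ≤ L, ∫sin²(jπx/L) dx = L/2 and ∫sin(jπx/L)·sin(lπx/L) dx = 0 for j ≠ l, so only diagonal terms survive in ∫|ψ|² and ∫ψ·ψ″; ∫ψ·ψ′ dx = [ψ²/2] between the walls = 0.
State is unnormalized: ∫|ψ|² dx = 3.0883, and ∫ψ*·(−ħ²/2m · ψ'') dx = 1.7073, so ⟨T⟩ = 1.7073 / 3.0883.
⟨T⟩ = 0.55282.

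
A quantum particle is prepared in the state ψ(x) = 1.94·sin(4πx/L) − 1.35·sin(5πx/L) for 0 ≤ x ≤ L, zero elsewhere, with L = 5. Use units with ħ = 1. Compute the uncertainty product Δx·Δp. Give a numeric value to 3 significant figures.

2.91

Δx = √(⟨x²⟩−⟨x⟩²), Δp = √(⟨p²⟩−⟨p⟩²).
On 0 ≤ x ≤ L (j ≠ l): ∫sin²(jπx/L) dx = L/2, ∫sin(jπx/L)·sin(lπx/L) dx = 0; diagonal moments ∫x·sin²(jπx/L) dx = L²/4, ∫x²·sin²(jπx/L) dx = L³·(1/6 − 1/(4j²π²)); cross terms ∫x·sin(jπx/L)·sin(lπx/L) dx = 0 for j + l even and −4jlL²/(π²(j² − l²)²) for j + l odd, ∫x²·sin(jπx/L)·sin(lπx/L) dx = (−1)^(j+l)·4jlL³/(π²(j² − l²)²); higher powers the same way via product-to-sum and parts. d²/dx² sin(jπx/L) = −(jπ/L)²·sin(jπx/L); on 0 ≤ x ≤ L, ∫sin²(jπx/L) dx = L/2 and ∫sin(jπx/L)·sin(lπx/L) dx = 0 for j ≠ l, so only diagonal terms survive in ∫|ψ|² and ∫ψ·ψ″; ∫ψ·ψ′ dx = [ψ²/2] between the walls = 0.
Normalization: ∫|ψ|² dx = 13.965.
⟨x⟩ = 3.4383, ⟨x²⟩ = 12.955 ⇒ Δx = 1.0644.
⟨p⟩ = 0.0000, ⟨p²⟩ = 7.4758 ⇒ Δp = 2.7342.
Δx·Δp = 2.9103.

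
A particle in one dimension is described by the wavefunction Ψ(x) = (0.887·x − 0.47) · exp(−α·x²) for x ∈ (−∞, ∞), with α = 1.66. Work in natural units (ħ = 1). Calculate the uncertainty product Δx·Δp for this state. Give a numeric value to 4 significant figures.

Δx = √(⟨x²⟩−⟨x⟩²), Δp = √(⟨p²⟩−⟨p⟩²).
Expand each integrand as polynomial × e^(−2αx²) and use ∫x^(2j)·e^(−2αx²) dx = (2j−1)!!/(4α)^j · √(π/(2α)), odd powers → 0; here √(π/(2α)) = 0.97276. Differentiate with the product rule, d/dx e^(−αx²) = −2αx·e^(−αx²).
Normalization: ∫|Ψ|² dx = 0.33014.
⟨x⟩ = -0.36999, ⟨x²⟩ = 0.25576 ⇒ Δx = 0.34478.
⟨p⟩ = 0.0000, ⟨p²⟩ = 2.8191 ⇒ Δp = 1.6790.
Δx·Δp = 0.57889.

0.5789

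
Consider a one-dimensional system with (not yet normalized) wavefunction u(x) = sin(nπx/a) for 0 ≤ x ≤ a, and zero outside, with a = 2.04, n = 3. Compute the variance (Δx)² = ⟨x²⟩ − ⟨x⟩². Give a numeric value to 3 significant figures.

0.323

Compute ⟨x⟩ and ⟨x²⟩ separately, then (Δx)² = ⟨x²⟩ − ⟨x⟩².
With sin²θ = (1 − cos2θ)/2 on 0 ≤ x ≤ a: ∫sin²(nπx/a) dx = a/2, ∫x·sin²(nπx/a) dx = a²/4, ∫x²·sin²(nπx/a) dx = a³·(1/6 − 1/(4n²π²)); higher powers xᵏ the same way, integrating xᵏ·cos(2nπx/a) by parts.
Normalization: ∫|u|² dx = 1.0200.
⟨x⟩ = 1.0200 and ⟨x²⟩ = 1.3638.
(Δx)² = 1.3638 − (1.0200)² = 0.32337.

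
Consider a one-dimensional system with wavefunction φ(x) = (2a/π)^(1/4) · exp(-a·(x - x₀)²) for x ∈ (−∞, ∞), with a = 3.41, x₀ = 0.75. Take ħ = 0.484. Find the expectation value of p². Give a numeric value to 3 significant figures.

p² φ = −ħ² d²φ/dx²; ⟨p²⟩ = −ħ² ∫ φ*·φ'' dx.
Gaussian moments (u = x − x₀): ∫u^(2j)·e^(−2au²) du = (2j−1)!!/(4a)^j · √(π/(2a)), odd powers integrate to 0; here √(π/(2a)) = 0.67871. Derivatives: d/dx e^(−au²) = −2au·e^(−au²), d²/dx² e^(−au²) = (4a²u² − 2a)·e^(−au²).
⟨p²⟩ = 0.79881.

0.799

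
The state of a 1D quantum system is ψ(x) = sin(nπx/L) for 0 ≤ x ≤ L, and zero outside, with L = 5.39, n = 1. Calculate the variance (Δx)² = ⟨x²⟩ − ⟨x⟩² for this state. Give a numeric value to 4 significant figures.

Compute ⟨x⟩ and ⟨x²⟩ separately, then (Δx)² = ⟨x²⟩ − ⟨x⟩².
With sin²θ = (1 − cos2θ)/2 on 0 ≤ x ≤ L: ∫sin²(nπx/L) dx = L/2, ∫x·sin²(nπx/L) dx = L²/4, ∫x²·sin²(nπx/L) dx = L³·(1/6 − 1/(4n²π²)); higher powers xᵏ the same way, integrating xᵏ·cos(2nπx/L) by parts.
Normalization: ∫|ψ|² dx = 2.6950.
⟨x⟩ = 2.6950 and ⟨x²⟩ = 8.2122.
(Δx)² = 8.2122 − (2.6950)² = 0.94921.

0.9492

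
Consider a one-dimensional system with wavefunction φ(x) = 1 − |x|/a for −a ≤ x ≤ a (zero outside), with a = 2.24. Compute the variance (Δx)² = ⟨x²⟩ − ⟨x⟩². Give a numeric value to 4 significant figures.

Compute ⟨x⟩ and ⟨x²⟩ separately, then (Δx)² = ⟨x²⟩ − ⟨x⟩².
φ is even, so ∫ over [−a, a] = 2∫₀ᵃ with φ = 1 − x/a there: ∫₀ᵃ (1 − x/a)² dx = a/3, ∫₀ᵃ x²(1 − x/a)² dx = a³/30, ∫₀ᵃ x⁴(1 − x/a)² dx = a⁵/105.
Normalization: ∫|φ|² dx = 1.4933.
⟨x⟩ = 0.0000 and ⟨x²⟩ = 0.50176.
(Δx)² = 0.50176 − (0.0000)² = 0.50176.

0.5018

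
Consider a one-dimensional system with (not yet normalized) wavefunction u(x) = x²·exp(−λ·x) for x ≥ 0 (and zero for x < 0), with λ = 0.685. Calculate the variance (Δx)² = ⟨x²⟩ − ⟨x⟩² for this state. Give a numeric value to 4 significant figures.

Compute ⟨x⟩ and ⟨x²⟩ separately, then (Δx)² = ⟨x²⟩ − ⟨x⟩².
Every integrand reduces to terms xʲ·e^(−2λx) on [0, ∞); use ∫₀^∞ xʲ·e^(−2λx) dx = j!/(2λ)^(j+1).
Normalization: ∫|u|² dx = 4.9729.
⟨x⟩ = 3.6496 and ⟨x²⟩ = 15.984.
(Δx)² = 15.984 − (3.6496)² = 2.6640.

2.664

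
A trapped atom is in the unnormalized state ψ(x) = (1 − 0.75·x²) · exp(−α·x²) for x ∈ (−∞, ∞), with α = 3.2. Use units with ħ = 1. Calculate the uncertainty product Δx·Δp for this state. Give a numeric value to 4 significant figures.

0.5004

Δx = √(⟨x²⟩−⟨x⟩²), Δp = √(⟨p²⟩−⟨p⟩²).
Expand each integrand as polynomial × e^(−2αx²) and use ∫x^(2j)·e^(−2αx²) dx = (2j−1)!!/(4α)^j · √(π/(2α)), odd powers → 0; here √(π/(2α)) = 0.70062. Differentiate with the product rule, d/dx e^(−αx²) = −2αx·e^(−αx²).
Normalization: ∫|ψ|² dx = 0.62574.
⟨x⟩ = 0.0000, ⟨x²⟩ = 0.061227 ⇒ Δx = 0.24744.
⟨p⟩ = 0.0000, ⟨p²⟩ = 4.0890 ⇒ Δp = 2.0221.
Δx·Δp = 0.50035.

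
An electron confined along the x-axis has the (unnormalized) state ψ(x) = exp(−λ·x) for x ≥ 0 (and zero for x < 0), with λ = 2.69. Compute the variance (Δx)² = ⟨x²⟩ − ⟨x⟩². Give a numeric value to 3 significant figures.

0.0345

Compute ⟨x⟩ and ⟨x²⟩ separately, then (Δx)² = ⟨x²⟩ − ⟨x⟩².
Every integrand reduces to terms xʲ·e^(−2λx) on [0, ∞); use ∫₀^∞ xʲ·e^(−2λx) dx = j!/(2λ)^(j+1).
Normalization: ∫|ψ|² dx = 0.18587.
⟨x⟩ = 0.18587 and ⟨x²⟩ = 0.069098.
(Δx)² = 0.069098 − (0.18587)² = 0.034549.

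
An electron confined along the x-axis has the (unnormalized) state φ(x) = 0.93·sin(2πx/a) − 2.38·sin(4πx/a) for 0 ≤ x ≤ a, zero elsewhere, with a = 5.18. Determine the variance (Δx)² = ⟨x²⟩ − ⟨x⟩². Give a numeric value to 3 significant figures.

1.30

Compute ⟨x⟩ and ⟨x²⟩ separately, then (Δx)² = ⟨x²⟩ − ⟨x⟩².
On 0 ≤ x ≤ a (j ≠ l): ∫sin²(jπx/a) dx = a/2, ∫sin(jπx/a)·sin(lπx/a) dx = 0; diagonal moments ∫x·sin²(jπx/a) dx = a²/4, ∫x²·sin²(jπx/a) dx = a³·(1/6 − 1/(4j²π²)); cross terms ∫x·sin(jπx/a)·sin(lπx/a) dx = 0 for j + l even and −4jla²/(π²(j² − l²)²) for j + l odd, ∫x²·sin(jπx/a)·sin(lπx/a) dx = (−1)^(j+l)·4jla³/(π²(j² − l²)²); higher powers the same way via product-to-sum and parts.
Normalization: ∫|φ|² dx = 16.911.
⟨x⟩ = 2.5900 and ⟨x²⟩ = 8.0062.
(Δx)² = 8.0062 − (2.5900)² = 1.2981.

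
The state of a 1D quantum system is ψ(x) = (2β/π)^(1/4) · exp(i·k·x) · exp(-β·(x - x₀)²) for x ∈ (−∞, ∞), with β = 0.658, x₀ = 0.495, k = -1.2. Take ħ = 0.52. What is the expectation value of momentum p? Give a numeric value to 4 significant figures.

p ψ = −iħ dψ/dx; then ⟨p⟩ = ∫ ψ*·(pψ) dx.
Gaussian moments (u = x − x₀): ∫u^(2j)·e^(−2βu²) du = (2j−1)!!/(4β)^j · √(π/(2β)), odd powers integrate to 0; here √(π/(2β)) = 1.5451. Derivatives: ψ′ = (ik − 2βu)·ψ, ψ″ = ((ik − 2βu)² − 2β)·ψ; the odd-in-u pieces drop out.
⟨p⟩ = -0.62400.

-0.6240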